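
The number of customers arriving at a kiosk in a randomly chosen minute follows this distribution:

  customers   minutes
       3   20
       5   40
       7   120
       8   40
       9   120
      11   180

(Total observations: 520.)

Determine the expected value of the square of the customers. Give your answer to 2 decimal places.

79.08

Total = 520, so P(customers=3) = 20/520, etc.
E[X²] = (1/26)·9 + (1/13)·25 + (3/13)·49 + (1/13)·64 + (3/13)·81 + (9/26)·121
     = 1028/13 ≈ 79.08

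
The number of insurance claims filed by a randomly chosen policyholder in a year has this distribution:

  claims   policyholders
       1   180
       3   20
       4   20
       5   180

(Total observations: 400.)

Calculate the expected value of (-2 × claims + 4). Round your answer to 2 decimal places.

Total = 400, so P(claims=1) = 180/400, etc.
E[-2x+4] = (9/20)·2 + (1/20)·(-2) + (1/20)·(-4) + (9/20)·(-6)
     = -21/10 ≈ -2.10

-2.10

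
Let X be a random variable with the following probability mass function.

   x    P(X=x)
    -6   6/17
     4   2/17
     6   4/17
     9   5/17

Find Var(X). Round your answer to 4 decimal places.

E[X] = (6/17)·(-6) + (2/17)·4 + (4/17)·6 + (5/17)·9 = 41/17
E[X²] = (6/17)·36 + (2/17)·16 + (4/17)·36 + (5/17)·81 = 797/17
Var(X) = 797/17 − (41/17)² = 11868/289 ≈ 41.0657

41.0657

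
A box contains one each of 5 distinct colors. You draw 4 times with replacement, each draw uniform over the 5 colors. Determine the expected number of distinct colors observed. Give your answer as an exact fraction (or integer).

369/125

Let Xⱼ=1 if type j appears at least once. P(Xⱼ=1) = 1 − ((5−1)/5)^4 = 369/625.
E[#distinct] = 5·369/625 = 369/125.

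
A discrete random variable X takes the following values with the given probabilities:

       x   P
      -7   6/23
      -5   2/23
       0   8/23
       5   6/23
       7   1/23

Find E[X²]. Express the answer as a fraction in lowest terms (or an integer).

E[X²] = (6/23)·49 + (2/23)·25 + (8/23)·0 + (6/23)·25 + (1/23)·49
     = 543/23

543/23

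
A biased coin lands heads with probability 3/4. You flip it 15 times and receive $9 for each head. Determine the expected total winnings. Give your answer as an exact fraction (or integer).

405/4 dollars

E[#heads] = 15·3/4 = 45/4 (linearity over flips).
E[winnings] = 9·45/4 = 405/4.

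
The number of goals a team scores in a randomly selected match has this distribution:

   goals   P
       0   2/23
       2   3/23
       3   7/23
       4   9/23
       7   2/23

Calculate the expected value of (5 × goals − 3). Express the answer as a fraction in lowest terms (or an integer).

E[5x-3] = (2/23)·(-3) + (3/23)·7 + (7/23)·12 + (9/23)·17 + (2/23)·32
     = 316/23

316/23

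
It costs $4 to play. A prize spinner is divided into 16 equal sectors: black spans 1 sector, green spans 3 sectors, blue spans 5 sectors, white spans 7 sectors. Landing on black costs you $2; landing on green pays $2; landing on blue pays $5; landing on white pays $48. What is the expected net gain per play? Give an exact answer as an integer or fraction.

301/16 dollars

E[payout] = (1/16)·(-2) + (3/16)·2 + (5/16)·5 + (7/16)·48 = 365/16
Expected profit = 365/16 − 4 = 301/16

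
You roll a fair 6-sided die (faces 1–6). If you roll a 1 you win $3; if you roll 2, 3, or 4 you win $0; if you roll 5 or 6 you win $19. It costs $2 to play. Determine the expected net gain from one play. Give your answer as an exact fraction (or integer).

29/6 dollars

E[payout] = (1/2)·0 + (1/6)·3 + (1/3)·19 = 41/6
Expected profit = 41/6 − 2 = 29/6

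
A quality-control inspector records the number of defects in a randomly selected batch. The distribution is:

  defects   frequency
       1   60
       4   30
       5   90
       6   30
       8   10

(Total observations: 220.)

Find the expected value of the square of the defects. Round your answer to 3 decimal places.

Total = 220, so P(defects=1) = 60/220, etc.
E[X²] = (3/11)·1 + (3/22)·16 + (9/22)·25 + (3/22)·36 + (1/22)·64
     = 41/2 ≈ 20.500

20.500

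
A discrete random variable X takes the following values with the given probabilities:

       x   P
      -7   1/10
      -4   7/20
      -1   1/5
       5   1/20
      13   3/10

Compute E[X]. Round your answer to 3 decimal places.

E[X] = (1/10)·(-7) + (7/20)·(-4) + (1/5)·(-1) + (1/20)·5 + (3/10)·13
     = 37/20 ≈ 1.850

1.850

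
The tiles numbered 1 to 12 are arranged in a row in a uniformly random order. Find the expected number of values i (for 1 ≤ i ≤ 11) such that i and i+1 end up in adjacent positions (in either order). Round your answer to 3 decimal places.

For each i ∈ {1,…,11}, let Xᵢ = 1 if i and i+1 are adjacent. P(Xᵢ=1) = 2·(12−1)!/12! = 2/12.
By linearity, E[ΣXᵢ] = (11)·(2/12) = 11/6.
≈ 1.833

1.833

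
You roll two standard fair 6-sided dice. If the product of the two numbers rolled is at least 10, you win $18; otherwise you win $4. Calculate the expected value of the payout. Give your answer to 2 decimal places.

E[payout] = (17/36)·4 + (19/36)·18 = 205/18
≈ $11.39

$11.39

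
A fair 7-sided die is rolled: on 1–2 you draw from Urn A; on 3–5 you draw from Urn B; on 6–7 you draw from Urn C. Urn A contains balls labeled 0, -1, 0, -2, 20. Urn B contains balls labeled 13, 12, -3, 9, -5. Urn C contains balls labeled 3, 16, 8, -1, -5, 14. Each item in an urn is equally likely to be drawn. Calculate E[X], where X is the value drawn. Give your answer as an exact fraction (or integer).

E[X | Urn A] = (0 − 1 + 0 − 2 + 20)/5 = 17/5
E[X | Urn B] = (13 + 12 − 3 + 9 − 5)/5 = 26/5
E[X | Urn C] = (3 + 16 + 8 − 1 − 5 + 14)/6 = 35/6
E[X] = (2/7)·17/5 + (3/7)·26/5 + (2/7)·35/6 = 73/15

73/15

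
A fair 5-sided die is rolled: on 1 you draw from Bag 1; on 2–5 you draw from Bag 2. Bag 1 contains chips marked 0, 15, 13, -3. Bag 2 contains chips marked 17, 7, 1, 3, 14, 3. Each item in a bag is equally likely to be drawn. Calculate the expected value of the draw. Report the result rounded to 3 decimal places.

E[X | Bag 1] = (0 + 15 + 13 − 3)/4 = 25/4
E[X | Bag 2] = (17 + 7 + 1 + 3 + 14 + 3)/6 = 15/2
E[X] = (1/5)·25/4 + (4/5)·15/2 = 29/4 ≈ 7.250

7.250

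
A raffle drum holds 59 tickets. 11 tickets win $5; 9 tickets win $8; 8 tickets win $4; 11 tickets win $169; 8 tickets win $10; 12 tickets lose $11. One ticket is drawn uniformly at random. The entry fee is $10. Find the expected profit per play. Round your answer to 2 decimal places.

$23.32

E[payout] = (11/59)·5 + (9/59)·8 + (8/59)·4 + (11/59)·169 + (8/59)·10 + (12/59)·(-11) = 1966/59
Expected profit = 1966/59 − 10 = 1376/59 ≈ $23.32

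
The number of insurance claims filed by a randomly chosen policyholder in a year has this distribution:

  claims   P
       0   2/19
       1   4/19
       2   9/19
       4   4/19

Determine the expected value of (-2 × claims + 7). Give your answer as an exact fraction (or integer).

E[-2x+7] = (2/19)·7 + (4/19)·5 + (9/19)·3 + (4/19)·(-1)
     = 3

3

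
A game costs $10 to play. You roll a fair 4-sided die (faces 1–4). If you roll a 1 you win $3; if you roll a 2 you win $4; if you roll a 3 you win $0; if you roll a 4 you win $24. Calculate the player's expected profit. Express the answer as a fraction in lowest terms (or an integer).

-9/4 dollars

E[payout] = (1/4)·0 + (1/4)·3 + (1/4)·4 + (1/4)·24 = 31/4
Expected profit = 31/4 − 10 = -9/4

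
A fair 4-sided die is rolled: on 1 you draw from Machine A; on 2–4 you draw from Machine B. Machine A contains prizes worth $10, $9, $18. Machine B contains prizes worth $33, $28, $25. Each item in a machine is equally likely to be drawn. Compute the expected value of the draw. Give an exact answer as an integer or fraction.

E[X | Machine A] = (10 + 9 + 18)/3 = 37/3
E[X | Machine B] = (33 + 28 + 25)/3 = 86/3
E[X] = (1/4)·37/3 + (3/4)·86/3 = 295/12

295/12 dollars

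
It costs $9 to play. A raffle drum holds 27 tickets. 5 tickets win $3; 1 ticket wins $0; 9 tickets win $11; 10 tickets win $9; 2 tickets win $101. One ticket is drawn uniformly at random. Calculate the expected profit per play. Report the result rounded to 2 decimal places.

$6.04

E[payout] = (5/27)·3 + (1/27)·0 + (9/27)·11 + (10/27)·9 + (2/27)·101 = 406/27
Expected profit = 406/27 − 9 = 163/27 ≈ $6.04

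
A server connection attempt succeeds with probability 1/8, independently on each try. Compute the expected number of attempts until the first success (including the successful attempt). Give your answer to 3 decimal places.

For a geometric distribution, E[trials] = 1/p = 1/(1/8) = 8.
≈ 8.000

8.000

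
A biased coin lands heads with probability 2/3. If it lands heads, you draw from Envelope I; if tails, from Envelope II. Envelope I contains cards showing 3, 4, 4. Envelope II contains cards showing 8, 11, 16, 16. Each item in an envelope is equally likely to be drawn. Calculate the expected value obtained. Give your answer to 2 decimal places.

6.69

E[X | Envelope I] = (3 + 4 + 4)/3 = 11/3
E[X | Envelope II] = (8 + 11 + 16 + 16)/4 = 51/4
E[X] = (2/3)·11/3 + (1/3)·51/4 = 241/36 ≈ 6.69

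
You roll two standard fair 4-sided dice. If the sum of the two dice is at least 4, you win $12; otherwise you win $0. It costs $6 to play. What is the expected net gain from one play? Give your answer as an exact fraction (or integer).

E[payout] = (3/16)·0 + (13/16)·12 = 39/4
Expected profit = 39/4 − 6 = 15/4

15/4 dollars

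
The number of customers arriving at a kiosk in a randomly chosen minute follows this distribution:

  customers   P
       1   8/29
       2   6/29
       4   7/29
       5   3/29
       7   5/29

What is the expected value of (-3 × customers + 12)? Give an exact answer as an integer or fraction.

E[-3x+12] = (8/29)·9 + (6/29)·6 + (7/29)·0 + (3/29)·(-3) + (5/29)·(-9)
     = 54/29

54/29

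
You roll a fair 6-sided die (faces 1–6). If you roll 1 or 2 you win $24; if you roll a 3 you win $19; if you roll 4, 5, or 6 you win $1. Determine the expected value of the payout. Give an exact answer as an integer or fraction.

35/3 dollars

E[payout] = (1/2)·1 + (1/6)·19 + (1/3)·24 = 35/3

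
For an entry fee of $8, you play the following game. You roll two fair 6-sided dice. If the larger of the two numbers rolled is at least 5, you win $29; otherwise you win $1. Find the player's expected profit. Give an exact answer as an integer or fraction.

E[payout] = (4/9)·1 + (5/9)·29 = 149/9
Expected profit = 149/9 − 8 = 77/9

77/9 dollars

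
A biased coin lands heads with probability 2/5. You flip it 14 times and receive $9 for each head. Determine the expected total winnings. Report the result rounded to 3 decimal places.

$50.400

E[#heads] = 14·2/5 = 28/5 (linearity over flips).
E[winnings] = 9·28/5 = 252/5.
≈ 50.400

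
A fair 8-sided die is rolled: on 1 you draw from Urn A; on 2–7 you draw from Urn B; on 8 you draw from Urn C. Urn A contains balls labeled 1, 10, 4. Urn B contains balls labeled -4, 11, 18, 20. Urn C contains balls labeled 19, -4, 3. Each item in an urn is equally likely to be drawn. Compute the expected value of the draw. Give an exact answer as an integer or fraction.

157/16

E[X | Urn A] = (1 + 10 + 4)/3 = 5
E[X | Urn B] = (-4 + 11 + 18 + 20)/4 = 45/4
E[X | Urn C] = (19 − 4 + 3)/3 = 6
E[X] = (1/8)·5 + (3/4)·45/4 + (1/8)·6 = 157/16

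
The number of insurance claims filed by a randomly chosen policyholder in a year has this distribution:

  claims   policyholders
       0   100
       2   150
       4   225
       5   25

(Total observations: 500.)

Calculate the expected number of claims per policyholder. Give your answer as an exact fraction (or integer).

53/20

Total = 500, so P(claims=0) = 100/500, etc.
E[X] = (1/5)·0 + (3/10)·2 + (9/20)·4 + (1/20)·5
     = 53/20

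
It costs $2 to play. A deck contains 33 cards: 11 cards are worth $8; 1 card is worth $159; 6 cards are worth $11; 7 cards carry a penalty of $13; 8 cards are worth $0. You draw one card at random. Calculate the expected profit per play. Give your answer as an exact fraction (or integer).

52/11 dollars

E[payout] = (11/33)·8 + (1/33)·159 + (6/33)·11 + (7/33)·(-13) + (8/33)·0 = 74/11
Expected profit = 74/11 − 2 = 52/11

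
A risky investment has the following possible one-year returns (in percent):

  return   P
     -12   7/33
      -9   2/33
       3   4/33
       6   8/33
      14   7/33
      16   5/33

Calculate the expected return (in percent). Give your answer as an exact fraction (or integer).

136/33

E[X] = (7/33)·(-12) + (2/33)·(-9) + (4/33)·3 + (8/33)·6 + (7/33)·14 + (5/33)·16
     = 136/33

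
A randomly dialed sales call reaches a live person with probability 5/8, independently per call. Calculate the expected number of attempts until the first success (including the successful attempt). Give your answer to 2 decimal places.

1.60

For a geometric distribution, E[trials] = 1/p = 1/(5/8) = 8/5.
≈ 1.60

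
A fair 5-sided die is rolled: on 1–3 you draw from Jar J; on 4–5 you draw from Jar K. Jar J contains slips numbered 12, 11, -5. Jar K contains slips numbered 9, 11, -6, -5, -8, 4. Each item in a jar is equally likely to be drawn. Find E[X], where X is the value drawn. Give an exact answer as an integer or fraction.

59/15

E[X | Jar J] = (12 + 11 − 5)/3 = 6
E[X | Jar K] = (9 + 11 − 6 − 5 − 8 + 4)/6 = 5/6
E[X] = (3/5)·6 + (2/5)·5/6 = 59/15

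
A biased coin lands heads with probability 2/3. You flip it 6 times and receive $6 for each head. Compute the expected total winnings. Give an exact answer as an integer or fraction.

$24

E[#heads] = 6·2/3 = 4 (linearity over flips).
E[winnings] = 6·4 = 24.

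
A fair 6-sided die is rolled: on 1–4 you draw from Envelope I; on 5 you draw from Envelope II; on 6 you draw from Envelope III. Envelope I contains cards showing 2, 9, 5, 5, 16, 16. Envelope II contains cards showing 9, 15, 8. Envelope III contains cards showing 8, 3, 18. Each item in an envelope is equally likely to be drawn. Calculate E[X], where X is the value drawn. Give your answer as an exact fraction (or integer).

167/18

E[X | Envelope I] = (2 + 9 + 5 + 5 + 16 + 16)/6 = 53/6
E[X | Envelope II] = (9 + 15 + 8)/3 = 32/3
E[X | Envelope III] = (8 + 3 + 18)/3 = 29/3
E[X] = (2/3)·53/6 + (1/6)·32/3 + (1/6)·29/3 = 167/18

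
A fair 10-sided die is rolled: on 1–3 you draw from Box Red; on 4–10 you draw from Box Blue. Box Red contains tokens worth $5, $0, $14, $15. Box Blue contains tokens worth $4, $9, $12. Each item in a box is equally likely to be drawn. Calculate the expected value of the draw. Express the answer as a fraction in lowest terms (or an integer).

E[X | Box Red] = (5 + 0 + 14 + 15)/4 = 17/2
E[X | Box Blue] = (4 + 9 + 12)/3 = 25/3
E[X] = (3/10)·17/2 + (7/10)·25/3 = 503/60

503/60 dollars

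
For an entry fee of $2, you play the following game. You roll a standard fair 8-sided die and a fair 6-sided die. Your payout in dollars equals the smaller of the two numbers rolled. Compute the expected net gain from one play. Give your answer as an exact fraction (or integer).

37/48 dollars

Distribution of the smaller of the two numbers rolled: 1 w.p. 13/48, 2 w.p. 11/48, 3 w.p. 3/16, 4 w.p. 7/48, 5 w.p. 5/48, 6 w.p. 1/16
E[payout] = (13/48)·1 + (11/48)·2 + (3/16)·3 + (7/48)·4 + (5/48)·5 + (1/16)·6 = 133/48
Expected profit = 133/48 − 2 = 37/48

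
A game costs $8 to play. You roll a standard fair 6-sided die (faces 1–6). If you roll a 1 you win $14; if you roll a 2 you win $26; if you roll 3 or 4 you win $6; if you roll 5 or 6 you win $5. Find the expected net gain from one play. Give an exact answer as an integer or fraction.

E[payout] = (1/3)·5 + (1/3)·6 + (1/6)·14 + (1/6)·26 = 31/3
Expected profit = 31/3 − 8 = 7/3

7/3 dollars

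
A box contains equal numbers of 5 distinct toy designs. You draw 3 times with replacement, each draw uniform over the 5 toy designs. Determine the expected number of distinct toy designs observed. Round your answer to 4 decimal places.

2.4400

Let Xⱼ=1 if type j appears at least once. P(Xⱼ=1) = 1 − ((5−1)/5)^3 = 61/125.
E[#distinct] = 5·61/125 = 61/25.
≈ 2.4400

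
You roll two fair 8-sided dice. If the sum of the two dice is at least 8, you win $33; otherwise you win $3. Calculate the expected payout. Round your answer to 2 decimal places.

E[payout] = (21/64)·3 + (43/64)·33 = 741/32
≈ $23.16

$23.16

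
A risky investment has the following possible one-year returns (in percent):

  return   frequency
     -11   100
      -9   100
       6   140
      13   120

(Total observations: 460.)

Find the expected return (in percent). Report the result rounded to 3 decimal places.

Total = 460, so P(return=-11) = 100/460, etc.
E[X] = (5/23)·(-11) + (5/23)·(-9) + (7/23)·6 + (6/23)·13
     = 20/23 ≈ 0.870

0.870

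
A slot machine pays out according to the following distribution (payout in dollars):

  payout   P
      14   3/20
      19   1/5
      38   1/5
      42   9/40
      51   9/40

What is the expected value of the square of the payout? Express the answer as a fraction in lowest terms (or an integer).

54901/40

E[X²] = (3/20)·196 + (1/5)·361 + (1/5)·1444 + (9/40)·1764 + (9/40)·2601
     = 54901/40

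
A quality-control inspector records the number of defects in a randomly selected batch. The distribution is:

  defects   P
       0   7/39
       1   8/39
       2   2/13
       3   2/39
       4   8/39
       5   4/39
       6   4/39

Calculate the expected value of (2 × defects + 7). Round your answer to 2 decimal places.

E[2x+7] = (7/39)·7 + (8/39)·9 + (2/13)·11 + (2/39)·13 + (8/39)·15 + (4/39)·17 + (4/39)·19
     = 159/13 ≈ 12.23

12.23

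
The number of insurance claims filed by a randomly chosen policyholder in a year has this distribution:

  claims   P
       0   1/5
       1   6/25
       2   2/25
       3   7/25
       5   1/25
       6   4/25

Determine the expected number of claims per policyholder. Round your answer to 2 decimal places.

2.40

E[X] = (1/5)·0 + (6/25)·1 + (2/25)·2 + (7/25)·3 + (1/25)·5 + (4/25)·6
     = 12/5 ≈ 2.40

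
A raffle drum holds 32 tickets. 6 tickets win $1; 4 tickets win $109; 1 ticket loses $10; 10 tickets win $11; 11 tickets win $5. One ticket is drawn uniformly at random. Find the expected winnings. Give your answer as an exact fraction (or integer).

597/32 dollars

E[payout] = (6/32)·1 + (4/32)·109 + (1/32)·(-10) + (10/32)·11 + (11/32)·5 = 597/32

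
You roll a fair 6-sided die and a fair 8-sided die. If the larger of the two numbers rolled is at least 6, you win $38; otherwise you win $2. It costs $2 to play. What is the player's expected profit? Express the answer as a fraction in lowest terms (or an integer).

E[payout] = (25/48)·2 + (23/48)·38 = 77/4
Expected profit = 77/4 − 2 = 69/4

69/4 dollars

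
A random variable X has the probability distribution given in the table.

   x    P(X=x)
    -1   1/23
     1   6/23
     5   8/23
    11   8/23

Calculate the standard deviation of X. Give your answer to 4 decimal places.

4.2010

E[X] = 133/23, E[X²] = 1175/23
Var(X) = E[X²] − (E[X])² = 1175/23 − 17689/529 = 9336/529
SD(X) = √(9336/529) ≈ 4.2010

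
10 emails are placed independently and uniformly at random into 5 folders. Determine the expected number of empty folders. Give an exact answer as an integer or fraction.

1048576/1953125

Let Xⱼ=1 if folder j is empty. P(Xⱼ=1) = ((5-1)/5)^10 = 1048576/9765625.
By linearity, E[#empty] = 5·1048576/9765625 = 1048576/1953125.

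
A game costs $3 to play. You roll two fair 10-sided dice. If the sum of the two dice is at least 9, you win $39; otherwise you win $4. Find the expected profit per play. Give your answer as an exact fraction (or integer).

E[payout] = (7/25)·4 + (18/25)·39 = 146/5
Expected profit = 146/5 − 3 = 131/5

131/5 dollars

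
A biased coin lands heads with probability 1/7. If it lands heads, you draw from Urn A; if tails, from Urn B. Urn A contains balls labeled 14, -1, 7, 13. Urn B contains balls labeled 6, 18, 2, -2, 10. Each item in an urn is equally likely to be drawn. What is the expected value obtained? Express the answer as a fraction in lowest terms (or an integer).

981/140

E[X | Urn A] = (14 − 1 + 7 + 13)/4 = 33/4
E[X | Urn B] = (6 + 18 + 2 − 2 + 10)/5 = 34/5
E[X] = (1/7)·33/4 + (6/7)·34/5 = 981/140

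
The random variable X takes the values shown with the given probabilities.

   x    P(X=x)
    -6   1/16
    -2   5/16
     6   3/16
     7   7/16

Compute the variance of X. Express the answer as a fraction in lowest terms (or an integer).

E[X] = (1/16)·(-6) + (5/16)·(-2) + (3/16)·6 + (7/16)·7 = 51/16
E[X²] = (1/16)·36 + (5/16)·4 + (3/16)·36 + (7/16)·49 = 507/16
Var(X) = 507/16 − (51/16)² = 5511/256

5511/256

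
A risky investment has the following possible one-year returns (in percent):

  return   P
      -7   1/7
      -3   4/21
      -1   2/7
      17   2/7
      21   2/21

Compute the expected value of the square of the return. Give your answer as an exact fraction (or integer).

E[X²] = (1/7)·49 + (4/21)·9 + (2/7)·1 + (2/7)·289 + (2/21)·441
     = 935/7

935/7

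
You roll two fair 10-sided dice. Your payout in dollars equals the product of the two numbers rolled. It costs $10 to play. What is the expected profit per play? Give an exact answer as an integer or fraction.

Distribution of the product of the two numbers rolled: 1 w.p. 1/100, 2 w.p. 1/50, 3 w.p. 1/50, 4 w.p. 3/100, 5 w.p. 1/50, 6 w.p. 1/25, …
E[payout] = (1/100)·1 + (1/50)·2 + (1/50)·3 + (3/100)·4 + (1/50)·5 + (1/25)·6 + (1/50)·7 + (1/25)·8 + (3/100)·9 + (1/25)·10 + (1/25)·12 + (1/50)·14 + (1/50)·15 + (3/100)·16 + (1/25)·18 + (1/25)·20 + (1/50)·21 + (1/25)·24 + (1/100)·25 + (1/50)·27 + (1/50)·28 + (1/25)·30 + (1/50)·32 + (1/50)·35 + (3/100)·36 + (1/25)·40 + (1/50)·42 + (1/50)·45 + (1/50)·48 + (1/100)·49 + (1/50)·50 + (1/50)·54 + (1/50)·56 + (1/50)·60 + (1/50)·63 + (1/100)·64 + (1/50)·70 + (1/50)·72 + (1/50)·80 + (1/100)·81 + (1/50)·90 + (1/100)·100 = 121/4
Expected profit = 121/4 − 10 = 81/4

81/4 dollars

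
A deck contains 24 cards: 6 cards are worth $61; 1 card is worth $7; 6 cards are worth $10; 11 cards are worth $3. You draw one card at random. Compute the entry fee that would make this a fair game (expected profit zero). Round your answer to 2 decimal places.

E[payout] = (6/24)·61 + (1/24)·7 + (6/24)·10 + (11/24)·3 = 233/12
Fair fee = E[payout] = 233/12 ≈ $19.42

$19.42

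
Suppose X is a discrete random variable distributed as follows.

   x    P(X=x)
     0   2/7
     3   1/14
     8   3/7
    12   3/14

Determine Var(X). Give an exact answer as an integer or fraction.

3981/196

E[X] = (2/7)·0 + (1/14)·3 + (3/7)·8 + (3/14)·12 = 87/14
E[X²] = (2/7)·0 + (1/14)·9 + (3/7)·64 + (3/14)·144 = 825/14
Var(X) = 825/14 − (87/14)² = 3981/196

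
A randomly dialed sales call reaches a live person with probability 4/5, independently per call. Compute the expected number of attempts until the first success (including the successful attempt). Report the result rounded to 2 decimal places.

For a geometric distribution, E[trials] = 1/p = 1/(4/5) = 5/4.
≈ 1.25

1.25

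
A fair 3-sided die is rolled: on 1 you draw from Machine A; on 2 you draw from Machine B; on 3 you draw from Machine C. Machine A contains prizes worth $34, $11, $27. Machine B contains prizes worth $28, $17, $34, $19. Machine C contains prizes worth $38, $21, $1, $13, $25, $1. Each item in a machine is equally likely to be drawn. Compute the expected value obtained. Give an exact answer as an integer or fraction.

E[X | Machine A] = (34 + 11 + 27)/3 = 24
E[X | Machine B] = (28 + 17 + 34 + 19)/4 = 49/2
E[X | Machine C] = (38 + 21 + 1 + 13 + 25 + 1)/6 = 33/2
E[X] = (1/3)·24 + (1/3)·49/2 + (1/3)·33/2 = 65/3

65/3 dollars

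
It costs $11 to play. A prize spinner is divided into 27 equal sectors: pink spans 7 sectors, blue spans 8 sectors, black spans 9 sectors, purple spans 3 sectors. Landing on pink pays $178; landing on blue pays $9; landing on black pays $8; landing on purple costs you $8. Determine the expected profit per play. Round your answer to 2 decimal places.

$39.59

E[payout] = (7/27)·178 + (8/27)·9 + (9/27)·8 + (3/27)·(-8) = 1366/27
Expected profit = 1366/27 − 11 = 1069/27 ≈ $39.59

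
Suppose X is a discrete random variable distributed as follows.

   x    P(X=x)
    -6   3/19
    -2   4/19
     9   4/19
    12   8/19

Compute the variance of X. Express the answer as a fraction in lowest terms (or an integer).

E[X] = (3/19)·(-6) + (4/19)·(-2) + (4/19)·9 + (8/19)·12 = 106/19
E[X²] = (3/19)·36 + (4/19)·4 + (4/19)·81 + (8/19)·144 = 1600/19
Var(X) = 1600/19 − (106/19)² = 19164/361

19164/361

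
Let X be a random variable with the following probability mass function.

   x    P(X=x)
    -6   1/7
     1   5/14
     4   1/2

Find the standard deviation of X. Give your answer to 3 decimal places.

E[X] = 3/2, E[X²] = 27/2
Var(X) = E[X²] − (E[X])² = 27/2 − 9/4 = 45/4
SD(X) = √(45/4) ≈ 3.354

3.354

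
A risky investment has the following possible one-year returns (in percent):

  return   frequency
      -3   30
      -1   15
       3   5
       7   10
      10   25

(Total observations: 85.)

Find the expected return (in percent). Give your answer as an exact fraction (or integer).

Total = 85, so P(return=-3) = 30/85, etc.
E[X] = (6/17)·(-3) + (3/17)·(-1) + (1/17)·3 + (2/17)·7 + (5/17)·10
     = 46/17

46/17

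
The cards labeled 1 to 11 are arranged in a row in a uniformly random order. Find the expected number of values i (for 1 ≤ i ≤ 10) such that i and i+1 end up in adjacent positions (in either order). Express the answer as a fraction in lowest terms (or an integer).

20/11

For each i ∈ {1,…,10}, let Xᵢ = 1 if i and i+1 are adjacent. P(Xᵢ=1) = 2·(11−1)!/11! = 2/11.
By linearity, E[ΣXᵢ] = (10)·(2/11) = 20/11.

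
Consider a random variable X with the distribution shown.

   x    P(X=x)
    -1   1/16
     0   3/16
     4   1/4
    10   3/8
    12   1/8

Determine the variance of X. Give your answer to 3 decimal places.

E[X] = (1/16)·(-1) + (3/16)·0 + (1/4)·4 + (3/8)·10 + (1/8)·12 = 99/16
E[X²] = (1/16)·1 + (3/16)·0 + (1/4)·16 + (3/8)·100 + (1/8)·144 = 953/16
Var(X) = 953/16 − (99/16)² = 5447/256 ≈ 21.277

21.277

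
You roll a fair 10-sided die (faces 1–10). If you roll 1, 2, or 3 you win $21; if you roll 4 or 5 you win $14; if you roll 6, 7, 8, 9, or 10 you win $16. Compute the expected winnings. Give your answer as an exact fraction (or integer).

171/10 dollars

E[payout] = (1/5)·14 + (1/2)·16 + (3/10)·21 = 171/10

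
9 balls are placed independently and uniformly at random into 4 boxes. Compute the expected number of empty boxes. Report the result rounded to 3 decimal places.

Let Xⱼ=1 if box j is empty. P(Xⱼ=1) = ((4-1)/4)^9 = 19683/262144.
By linearity, E[#empty] = 4·19683/262144 = 19683/65536.
≈ 0.300

0.300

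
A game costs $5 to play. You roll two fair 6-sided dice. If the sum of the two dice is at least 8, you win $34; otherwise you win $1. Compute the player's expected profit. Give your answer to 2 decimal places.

$9.75

E[payout] = (7/12)·1 + (5/12)·34 = 59/4
Expected profit = 59/4 − 5 = 39/4 ≈ $9.75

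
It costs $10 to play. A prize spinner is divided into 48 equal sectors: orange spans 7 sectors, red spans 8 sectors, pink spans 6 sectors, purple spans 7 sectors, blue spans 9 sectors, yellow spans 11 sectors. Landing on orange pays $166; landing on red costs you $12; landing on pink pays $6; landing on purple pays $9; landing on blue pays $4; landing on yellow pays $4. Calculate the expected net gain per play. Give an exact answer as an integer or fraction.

255/16 dollars

E[payout] = (7/48)·166 + (8/48)·(-12) + (6/48)·6 + (7/48)·9 + (9/48)·4 + (11/48)·4 = 415/16
Expected profit = 415/16 − 10 = 255/16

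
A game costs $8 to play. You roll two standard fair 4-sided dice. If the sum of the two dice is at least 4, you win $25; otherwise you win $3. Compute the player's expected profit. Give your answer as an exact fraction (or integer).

103/8 dollars

E[payout] = (3/16)·3 + (13/16)·25 = 167/8
Expected profit = 167/8 − 8 = 103/8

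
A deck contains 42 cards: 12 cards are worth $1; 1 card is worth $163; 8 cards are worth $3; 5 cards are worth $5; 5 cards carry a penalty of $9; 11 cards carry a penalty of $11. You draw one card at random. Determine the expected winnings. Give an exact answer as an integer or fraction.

E[payout] = (12/42)·1 + (1/42)·163 + (8/42)·3 + (5/42)·5 + (5/42)·(-9) + (11/42)·(-11) = 29/21

29/21 dollars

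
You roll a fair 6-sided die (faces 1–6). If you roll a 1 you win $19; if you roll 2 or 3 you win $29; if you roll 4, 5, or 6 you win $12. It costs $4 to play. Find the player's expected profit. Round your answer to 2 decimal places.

$14.83

E[payout] = (1/2)·12 + (1/6)·19 + (1/3)·29 = 113/6
Expected profit = 113/6 − 4 = 89/6 ≈ $14.83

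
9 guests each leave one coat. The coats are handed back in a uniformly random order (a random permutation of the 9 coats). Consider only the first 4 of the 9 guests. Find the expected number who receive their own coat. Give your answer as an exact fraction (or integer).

Let Xᵢ = 1 if person i gets their own coat. For each i, P(Xᵢ=1) = 1/9.
By linearity of expectation, E[X₁+…+X_4] = 4·(1/9) = 4/9.

4/9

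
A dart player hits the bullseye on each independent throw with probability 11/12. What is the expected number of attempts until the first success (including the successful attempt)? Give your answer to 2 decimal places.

For a geometric distribution, E[trials] = 1/p = 1/(11/12) = 12/11.
≈ 1.09

1.09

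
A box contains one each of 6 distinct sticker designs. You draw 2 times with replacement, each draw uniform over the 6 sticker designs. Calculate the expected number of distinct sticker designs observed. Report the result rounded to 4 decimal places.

Let Xⱼ=1 if type j appears at least once. P(Xⱼ=1) = 1 − ((6−1)/6)^2 = 11/36.
E[#distinct] = 6·11/36 = 11/6.
≈ 1.8333

1.8333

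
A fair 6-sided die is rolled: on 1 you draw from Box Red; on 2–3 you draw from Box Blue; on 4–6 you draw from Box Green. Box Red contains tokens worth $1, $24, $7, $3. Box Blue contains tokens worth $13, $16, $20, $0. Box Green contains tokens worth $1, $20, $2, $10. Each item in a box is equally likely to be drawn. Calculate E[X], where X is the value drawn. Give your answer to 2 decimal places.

E[X | Box Red] = (1 + 24 + 7 + 3)/4 = 35/4
E[X | Box Blue] = (13 + 16 + 20 + 0)/4 = 49/4
E[X | Box Green] = (1 + 20 + 2 + 10)/4 = 33/4
E[X] = (1/6)·35/4 + (1/3)·49/4 + (1/2)·33/4 = 29/3 ≈ 9.67

$9.67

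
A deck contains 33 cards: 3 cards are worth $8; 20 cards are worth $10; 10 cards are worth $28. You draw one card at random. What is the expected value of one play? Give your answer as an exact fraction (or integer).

E[payout] = (3/33)·8 + (20/33)·10 + (10/33)·28 = 168/11

168/11 dollars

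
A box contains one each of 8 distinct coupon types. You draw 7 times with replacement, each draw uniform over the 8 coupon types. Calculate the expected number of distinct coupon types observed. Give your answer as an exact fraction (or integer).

1273609/262144

Let Xⱼ=1 if type j appears at least once. P(Xⱼ=1) = 1 − ((8−1)/8)^7 = 1273609/2097152.
E[#distinct] = 8·1273609/2097152 = 1273609/262144.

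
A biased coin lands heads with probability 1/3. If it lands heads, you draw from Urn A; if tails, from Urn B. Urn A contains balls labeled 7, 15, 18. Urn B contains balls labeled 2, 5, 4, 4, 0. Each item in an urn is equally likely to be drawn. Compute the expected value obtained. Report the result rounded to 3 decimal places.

E[X | Urn A] = (7 + 15 + 18)/3 = 40/3
E[X | Urn B] = (2 + 5 + 4 + 4 + 0)/5 = 3
E[X] = (1/3)·40/3 + (2/3)·3 = 58/9 ≈ 6.444

6.444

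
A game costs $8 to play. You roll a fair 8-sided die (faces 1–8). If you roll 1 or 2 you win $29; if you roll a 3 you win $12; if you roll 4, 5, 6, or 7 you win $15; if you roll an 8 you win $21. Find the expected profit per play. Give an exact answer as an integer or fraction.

E[payout] = (1/8)·12 + (1/2)·15 + (1/8)·21 + (1/4)·29 = 151/8
Expected profit = 151/8 − 8 = 87/8

87/8 dollars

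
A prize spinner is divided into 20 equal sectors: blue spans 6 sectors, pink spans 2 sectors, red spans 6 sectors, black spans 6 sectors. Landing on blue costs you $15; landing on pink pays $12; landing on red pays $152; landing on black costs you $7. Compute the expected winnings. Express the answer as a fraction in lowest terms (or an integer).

E[payout] = (6/20)·(-15) + (2/20)·12 + (6/20)·152 + (6/20)·(-7) = 201/5

201/5 dollars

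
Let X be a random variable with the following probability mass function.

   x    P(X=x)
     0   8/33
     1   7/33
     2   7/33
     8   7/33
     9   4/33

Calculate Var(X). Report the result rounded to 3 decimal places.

E[X] = (8/33)·0 + (7/33)·1 + (7/33)·2 + (7/33)·8 + (4/33)·9 = 113/33
E[X²] = (8/33)·0 + (7/33)·1 + (7/33)·4 + (7/33)·64 + (4/33)·81 = 269/11
Var(X) = 269/11 − (113/33)² = 13862/1089 ≈ 12.729

12.729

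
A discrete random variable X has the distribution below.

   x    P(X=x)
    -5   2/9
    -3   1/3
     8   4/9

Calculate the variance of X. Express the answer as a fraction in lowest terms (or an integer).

2828/81

E[X] = (2/9)·(-5) + (1/3)·(-3) + (4/9)·8 = 13/9
E[X²] = (2/9)·25 + (1/3)·9 + (4/9)·64 = 37
Var(X) = 37 − (13/9)² = 2828/81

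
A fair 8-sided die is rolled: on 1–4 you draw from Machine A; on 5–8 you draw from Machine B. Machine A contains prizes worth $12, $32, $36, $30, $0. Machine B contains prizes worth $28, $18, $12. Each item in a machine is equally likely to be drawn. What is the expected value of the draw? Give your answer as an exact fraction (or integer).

E[X | Machine A] = (12 + 32 + 36 + 30 + 0)/5 = 22
E[X | Machine B] = (28 + 18 + 12)/3 = 58/3
E[X] = (1/2)·22 + (1/2)·58/3 = 62/3

62/3 dollars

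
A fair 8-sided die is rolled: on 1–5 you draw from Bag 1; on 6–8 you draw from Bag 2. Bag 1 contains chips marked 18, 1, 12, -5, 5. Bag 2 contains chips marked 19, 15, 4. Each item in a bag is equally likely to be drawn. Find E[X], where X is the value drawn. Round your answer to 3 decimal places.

8.625

E[X | Bag 1] = (18 + 1 + 12 − 5 + 5)/5 = 31/5
E[X | Bag 2] = (19 + 15 + 4)/3 = 38/3
E[X] = (5/8)·31/5 + (3/8)·38/3 = 69/8 ≈ 8.625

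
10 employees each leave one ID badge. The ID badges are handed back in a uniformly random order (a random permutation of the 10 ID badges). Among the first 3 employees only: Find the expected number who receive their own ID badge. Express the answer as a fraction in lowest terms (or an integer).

Let Xᵢ = 1 if person i gets their own ID badge. For each i, P(Xᵢ=1) = 1/10.
By linearity of expectation, E[X₁+…+X_3] = 3·(1/10) = 3/10.

3/10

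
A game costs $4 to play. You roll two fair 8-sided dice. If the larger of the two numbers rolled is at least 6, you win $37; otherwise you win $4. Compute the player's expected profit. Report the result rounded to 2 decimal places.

E[payout] = (25/64)·4 + (39/64)·37 = 1543/64
Expected profit = 1543/64 − 4 = 1287/64 ≈ $20.11

$20.11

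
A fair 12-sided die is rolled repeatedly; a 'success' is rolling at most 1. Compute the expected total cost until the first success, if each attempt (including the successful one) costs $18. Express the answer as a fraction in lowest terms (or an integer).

$216

E[#attempts] = 1/p = 12; E[cost] = 18·12 = 216.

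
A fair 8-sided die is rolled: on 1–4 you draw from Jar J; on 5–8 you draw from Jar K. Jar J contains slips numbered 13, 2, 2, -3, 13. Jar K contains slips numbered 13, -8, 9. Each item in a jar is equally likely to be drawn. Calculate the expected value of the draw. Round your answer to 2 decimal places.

E[X | Jar J] = (13 + 2 + 2 − 3 + 13)/5 = 27/5
E[X | Jar K] = (13 − 8 + 9)/3 = 14/3
E[X] = (1/2)·27/5 + (1/2)·14/3 = 151/30 ≈ 5.03

5.03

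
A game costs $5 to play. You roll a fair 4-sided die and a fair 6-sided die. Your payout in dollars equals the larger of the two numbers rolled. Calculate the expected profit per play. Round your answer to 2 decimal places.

-$1.08

Distribution of the larger of the two numbers rolled: 1 w.p. 1/24, 2 w.p. 1/8, 3 w.p. 5/24, 4 w.p. 7/24, 5 w.p. 1/6, 6 w.p. 1/6
E[payout] = (1/24)·1 + (1/8)·2 + (5/24)·3 + (7/24)·4 + (1/6)·5 + (1/6)·6 = 47/12
Expected profit = 47/12 − 5 = -13/12 ≈ -$1.08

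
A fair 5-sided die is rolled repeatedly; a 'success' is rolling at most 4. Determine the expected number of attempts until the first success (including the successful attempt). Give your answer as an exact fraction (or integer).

5/4

For a geometric distribution, E[trials] = 1/p = 1/(4/5) = 5/4.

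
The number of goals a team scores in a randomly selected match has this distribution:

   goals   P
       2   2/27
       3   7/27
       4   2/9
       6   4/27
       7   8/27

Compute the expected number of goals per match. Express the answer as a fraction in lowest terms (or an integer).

43/9

E[X] = (2/27)·2 + (7/27)·3 + (2/9)·4 + (4/27)·6 + (8/27)·7
     = 43/9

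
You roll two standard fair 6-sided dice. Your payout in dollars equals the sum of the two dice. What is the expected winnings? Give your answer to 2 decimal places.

$7.00

Distribution of the sum of the two dice: 2 w.p. 1/36, 3 w.p. 1/18, 4 w.p. 1/12, 5 w.p. 1/9, 6 w.p. 5/36, 7 w.p. 1/6, …
E[payout] = (1/36)·2 + (1/18)·3 + (1/12)·4 + (1/9)·5 + (5/36)·6 + (1/6)·7 + (5/36)·8 + (1/9)·9 + (1/12)·10 + (1/18)·11 + (1/36)·12 = 7
≈ $7.00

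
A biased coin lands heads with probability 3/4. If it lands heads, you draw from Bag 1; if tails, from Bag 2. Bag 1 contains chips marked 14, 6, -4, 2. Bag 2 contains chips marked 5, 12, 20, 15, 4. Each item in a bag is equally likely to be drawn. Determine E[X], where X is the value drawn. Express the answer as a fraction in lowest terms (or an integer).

E[X | Bag 1] = (14 + 6 − 4 + 2)/4 = 9/2
E[X | Bag 2] = (5 + 12 + 20 + 15 + 4)/5 = 56/5
E[X] = (3/4)·9/2 + (1/4)·56/5 = 247/40

247/40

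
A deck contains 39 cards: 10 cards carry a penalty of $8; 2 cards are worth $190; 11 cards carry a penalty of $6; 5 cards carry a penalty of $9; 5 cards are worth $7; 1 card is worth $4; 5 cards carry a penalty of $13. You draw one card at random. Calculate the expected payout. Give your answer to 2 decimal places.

E[payout] = (10/39)·(-8) + (2/39)·190 + (11/39)·(-6) + (5/39)·(-9) + (5/39)·7 + (1/39)·4 + (5/39)·(-13) = 163/39
≈ $4.18

$4.18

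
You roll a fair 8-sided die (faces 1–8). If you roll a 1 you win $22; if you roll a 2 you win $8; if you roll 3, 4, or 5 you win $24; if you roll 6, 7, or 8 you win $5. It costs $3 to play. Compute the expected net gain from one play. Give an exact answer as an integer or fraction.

E[payout] = (3/8)·5 + (1/8)·8 + (1/8)·22 + (3/8)·24 = 117/8
Expected profit = 117/8 − 3 = 93/8

93/8 dollars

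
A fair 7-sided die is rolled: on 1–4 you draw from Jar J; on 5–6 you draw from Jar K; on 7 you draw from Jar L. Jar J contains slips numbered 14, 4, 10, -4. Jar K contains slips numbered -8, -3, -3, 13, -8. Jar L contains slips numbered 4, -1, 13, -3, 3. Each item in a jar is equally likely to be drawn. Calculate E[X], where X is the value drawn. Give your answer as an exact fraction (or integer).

E[X | Jar J] = (14 + 4 + 10 − 4)/4 = 6
E[X | Jar K] = (-8 − 3 − 3 + 13 − 8)/5 = -9/5
E[X | Jar L] = (4 − 1 + 13 − 3 + 3)/5 = 16/5
E[X] = (4/7)·6 + (2/7)·(-9/5) + (1/7)·16/5 = 118/35

118/35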